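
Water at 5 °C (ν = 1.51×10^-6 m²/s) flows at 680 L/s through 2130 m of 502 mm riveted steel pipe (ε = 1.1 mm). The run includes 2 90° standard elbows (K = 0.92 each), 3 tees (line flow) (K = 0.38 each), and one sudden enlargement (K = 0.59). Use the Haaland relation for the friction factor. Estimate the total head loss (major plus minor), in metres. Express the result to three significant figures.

H_L ≈ 63.9 m

V = 4Q/(πD²) = 3.436 m/s; V²/2g = 0.6016 m
Re = 1.14×10^6, ε/D = 0.00219 → f = 0.02418 (Haaland)
Major: h_f = f(L/D)·V²/2g = 0.02418·4243·0.6016 = 61.73 m
Minor: ΣK = 3.57; h_m = ΣK·V²/2g = 2.148 m
Total H_L = 61.73 + 2.148 = 63.88 m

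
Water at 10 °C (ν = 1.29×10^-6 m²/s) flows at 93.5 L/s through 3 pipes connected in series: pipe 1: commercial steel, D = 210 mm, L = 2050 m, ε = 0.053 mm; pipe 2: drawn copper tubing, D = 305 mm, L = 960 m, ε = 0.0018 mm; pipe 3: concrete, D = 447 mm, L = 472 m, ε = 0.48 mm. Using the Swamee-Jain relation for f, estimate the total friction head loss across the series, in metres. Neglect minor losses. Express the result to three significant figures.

Pipe 1: V = 2.699 m/s, Re = 4.39×10^5, ε/D = 2.52×10^-4, f = 0.01614, h_1 = f(L/D)V²/2g = 58.54 m
Pipe 2: V = 1.280 m/s, Re = 3.03×10^5, ε/D = 5.90×10^-6, f = 0.01442, h_2 = f(L/D)V²/2g = 3.789 m
Pipe 3: V = 0.5958 m/s, Re = 2.06×10^5, ε/D = 0.00107, f = 0.02144, h_3 = f(L/D)V²/2g = 0.4096 m
Series → Q common, losses add: H = Σh = 62.73 m

H ≈ 62.7 m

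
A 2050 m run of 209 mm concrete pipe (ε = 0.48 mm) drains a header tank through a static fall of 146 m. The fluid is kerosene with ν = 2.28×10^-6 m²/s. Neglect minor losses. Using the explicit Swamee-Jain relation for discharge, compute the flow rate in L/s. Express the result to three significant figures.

Swamee-Jain (Type II): Q = -0.965·√(gD⁵h_f/L)·ln[ε/(3.7D) + √(3.17ν²L/(gD³h_f))]
√(gD⁵h_f/L) = √(9.81·0.209⁵·146/2050) = 0.01669
ε/(3.7D) = 6.21×10^-4; √(3.17ν²L/(gD³h_f)) = 5.08×10^-5
Q = -0.965·0.01669·ln(6.715×10^-4) = 0.1177 m³/s
Check: V = 3.43 m/s, Re = 3.14×10^5, f = 0.02497, h_f = 147 m ≈ 146 m ✓

Q ≈ 118 L/s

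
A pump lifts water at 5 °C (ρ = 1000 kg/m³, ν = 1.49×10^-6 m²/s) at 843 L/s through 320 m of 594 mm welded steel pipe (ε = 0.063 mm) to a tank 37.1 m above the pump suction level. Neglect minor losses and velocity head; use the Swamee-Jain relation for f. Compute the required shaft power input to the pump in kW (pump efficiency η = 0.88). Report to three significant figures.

V = 4Q/(πD²) = 3.042 m/s; Re = 1.21×10^6; ε/D = 1.06×10^-4; f = 0.01340
h_f = f(L/D)V²/2g = 3.404 m
Total head H = z + h_f = 37.1 + 3.404 = 40.50 m
P_hyd = ρgQH = 1000·9.81·0.843·40.50 = 335.0 kW
P_shaft = P_hyd/η = 335.0/0.88 = 380.6 kW

P_shaft ≈ 381 kW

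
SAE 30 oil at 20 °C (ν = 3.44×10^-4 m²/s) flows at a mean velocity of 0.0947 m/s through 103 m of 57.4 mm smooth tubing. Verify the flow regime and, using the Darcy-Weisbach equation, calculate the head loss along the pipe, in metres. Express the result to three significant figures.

h_f ≈ 3.32 m

Re = VD/ν = 0.0947·0.05740/3.44×10^-4 = 15.8 → laminar (Re < 2300)
f = 64/Re = 4.050
h_f = f(L/D)V²/(2g) = 4.050·(103/0.05740)·0.0947²/(2·9.81) = 3.322 m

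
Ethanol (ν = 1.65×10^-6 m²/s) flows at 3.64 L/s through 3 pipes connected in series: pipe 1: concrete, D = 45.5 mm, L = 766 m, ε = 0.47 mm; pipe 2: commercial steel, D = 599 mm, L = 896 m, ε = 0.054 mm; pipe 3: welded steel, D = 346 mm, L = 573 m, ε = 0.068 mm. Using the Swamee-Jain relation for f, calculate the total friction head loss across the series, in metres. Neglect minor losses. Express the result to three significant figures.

Pipe 1: V = 2.239 m/s, Re = 6.17×10^4, ε/D = 0.0103, f = 0.03960, h_1 = f(L/D)V²/2g = 170.3 m
Pipe 2: V = 0.01292 m/s, Re = 4690, ε/D = 9.02×10^-5, f = 0.03871, h_2 = f(L/D)V²/2g = 4.924×10^-4 m
Pipe 3: V = 0.03871 m/s, Re = 8120, ε/D = 1.97×10^-4, f = 0.03314, h_3 = f(L/D)V²/2g = 0.004192 m
Series → Q common, losses add: H = Σh = 170.3 m

H ≈ 170 m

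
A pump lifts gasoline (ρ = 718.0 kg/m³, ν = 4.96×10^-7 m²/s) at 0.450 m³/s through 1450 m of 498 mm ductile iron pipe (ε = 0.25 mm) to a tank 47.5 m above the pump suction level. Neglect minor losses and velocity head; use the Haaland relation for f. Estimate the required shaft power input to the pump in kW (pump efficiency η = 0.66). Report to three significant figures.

P_shaft ≈ 293 kW

V = 4Q/(πD²) = 2.310 m/s; Re = 2.32×10^6; ε/D = 5.02×10^-4; f = 0.01694
h_f = f(L/D)V²/2g = 13.42 m
Total head H = z + h_f = 47.5 + 13.42 = 60.92 m
P_hyd = ρgQH = 718.0·9.81·0.450·60.92 = 193.1 kW
P_shaft = P_hyd/η = 193.1/0.66 = 292.6 kW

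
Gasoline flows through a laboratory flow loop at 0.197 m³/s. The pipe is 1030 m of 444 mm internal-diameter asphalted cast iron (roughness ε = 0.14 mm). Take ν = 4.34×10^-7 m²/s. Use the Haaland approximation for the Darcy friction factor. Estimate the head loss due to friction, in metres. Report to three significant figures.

h_f ≈ 2.99 m

V = 4Q/(πD²) = 4·0.197/(π·0.444²) = 1.272 m/s
Re = VD/ν = 1.272·0.444/4.34×10^-7 = 1.30×10^6 → turbulent
ε/D = 0.14/444 = 3.15×10^-4
Haaland: f = 0.01560
h_f = f(L/D)V²/(2g) = 0.01560·(1030/0.444)·1.272²/(2·9.81) = 2.987 m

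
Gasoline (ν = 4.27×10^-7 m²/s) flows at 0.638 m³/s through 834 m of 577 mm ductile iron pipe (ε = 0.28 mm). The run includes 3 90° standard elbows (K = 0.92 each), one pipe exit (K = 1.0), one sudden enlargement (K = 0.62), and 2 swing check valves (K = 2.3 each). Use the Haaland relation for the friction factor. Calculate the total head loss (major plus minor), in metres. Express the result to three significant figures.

V = 4Q/(πD²) = 2.440 m/s; V²/2g = 0.3034 m
Re = 3.30×10^6, ε/D = 4.85×10^-4 → f = 0.01676 (Haaland)
Major: h_f = f(L/D)·V²/2g = 0.01676·1445·0.3034 = 7.351 m
Minor: ΣK = 8.98; h_m = ΣK·V²/2g = 2.725 m
Total H_L = 7.351 + 2.725 = 10.08 m

H_L ≈ 10.1 m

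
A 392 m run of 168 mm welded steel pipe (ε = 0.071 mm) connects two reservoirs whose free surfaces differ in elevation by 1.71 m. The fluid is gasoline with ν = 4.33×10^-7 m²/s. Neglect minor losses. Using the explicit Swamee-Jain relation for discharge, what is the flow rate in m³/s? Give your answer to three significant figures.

Swamee-Jain (Type II): Q = -0.965·√(gD⁵h_f/L)·ln[ε/(3.7D) + √(3.17ν²L/(gD³h_f))]
√(gD⁵h_f/L) = √(9.81·0.168⁵·1.71/392) = 0.002393
ε/(3.7D) = 1.14×10^-4; √(3.17ν²L/(gD³h_f)) = 5.41×10^-5
Q = -0.965·0.002393·ln(1.683×10^-4) = 0.02007 m³/s
Check: V = 0.905 m/s, Re = 3.51×10^5, f = 0.01766, h_f = 1.72 m ≈ 1.71 m ✓

Q ≈ 0.0201 m³/s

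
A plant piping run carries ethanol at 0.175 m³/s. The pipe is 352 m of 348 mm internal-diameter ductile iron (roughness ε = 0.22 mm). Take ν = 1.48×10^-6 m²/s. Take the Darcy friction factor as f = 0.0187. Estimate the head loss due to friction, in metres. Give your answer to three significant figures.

h_f ≈ 3.26 m

V = 4Q/(πD²) = 4·0.175/(π·0.348²) = 1.840 m/s
h_f = f(L/D)V²/(2g) = 0.01870·(352/0.348)·1.840²/(2·9.81) = 3.264 m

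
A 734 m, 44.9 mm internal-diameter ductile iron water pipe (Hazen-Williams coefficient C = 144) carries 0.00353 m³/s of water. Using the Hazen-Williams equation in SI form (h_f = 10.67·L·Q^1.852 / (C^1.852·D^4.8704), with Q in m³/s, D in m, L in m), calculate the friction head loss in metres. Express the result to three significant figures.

h_f ≈ 83.0 m

h_f = 10.67·734·0.00353^1.852 / (144^1.852·0.0449^4.8704) = 83.01 m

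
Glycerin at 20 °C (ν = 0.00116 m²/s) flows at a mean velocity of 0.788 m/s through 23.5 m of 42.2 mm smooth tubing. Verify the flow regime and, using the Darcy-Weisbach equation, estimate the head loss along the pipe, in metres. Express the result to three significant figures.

Re = VD/ν = 0.788·0.04220/0.00116 = 28.7 → laminar (Re < 2300)
f = 64/Re = 2.233
h_f = f(L/D)V²/(2g) = 2.233·(23.5/0.04220)·0.788²/(2·9.81) = 39.35 m

h_f ≈ 39.3 m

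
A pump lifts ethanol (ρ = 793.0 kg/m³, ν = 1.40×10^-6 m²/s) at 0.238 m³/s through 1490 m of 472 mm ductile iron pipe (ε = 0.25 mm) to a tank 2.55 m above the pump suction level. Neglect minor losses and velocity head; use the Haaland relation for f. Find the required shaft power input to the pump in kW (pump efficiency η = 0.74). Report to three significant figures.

P_shaft ≈ 19.7 kW

V = 4Q/(πD²) = 1.360 m/s; Re = 4.59×10^5; ε/D = 5.30×10^-4; f = 0.01783
h_f = f(L/D)V²/2g = 5.308 m
Total head H = z + h_f = 2.55 + 5.308 = 7.858 m
P_hyd = ρgQH = 793.0·9.81·0.238·7.858 = 14.55 kW
P_shaft = P_hyd/η = 14.55/0.74 = 19.66 kW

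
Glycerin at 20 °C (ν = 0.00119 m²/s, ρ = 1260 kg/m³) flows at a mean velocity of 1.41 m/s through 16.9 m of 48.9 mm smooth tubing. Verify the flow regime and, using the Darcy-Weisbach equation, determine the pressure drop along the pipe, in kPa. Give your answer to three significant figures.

Δp ≈ 478 kPa

Re = VD/ν = 1.41·0.04890/0.00119 = 57.9 → laminar (Re < 2300)
f = 64/Re = 1.105
h_f = f(L/D)V²/(2g) = 1.105·(16.9/0.04890)·1.41²/(2·9.81) = 38.68 m
Δp = ρg·h_f = 1260·9.81·38.68 = 478.1 kPa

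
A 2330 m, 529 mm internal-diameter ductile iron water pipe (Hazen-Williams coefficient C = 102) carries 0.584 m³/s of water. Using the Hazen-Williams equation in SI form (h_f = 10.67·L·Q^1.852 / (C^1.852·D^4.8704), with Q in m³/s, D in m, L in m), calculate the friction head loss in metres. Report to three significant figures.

h_f = 10.67·2330·0.584^1.852 / (102^1.852·0.529^4.8704) = 38.89 m

h_f ≈ 38.9 m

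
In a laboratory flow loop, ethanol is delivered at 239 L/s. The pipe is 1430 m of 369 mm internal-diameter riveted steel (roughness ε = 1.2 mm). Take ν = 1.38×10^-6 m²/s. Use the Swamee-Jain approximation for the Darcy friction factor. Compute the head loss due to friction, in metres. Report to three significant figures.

h_f ≈ 26.7 m

V = 4Q/(πD²) = 4·0.239/(π·0.369²) = 2.235 m/s
Re = VD/ν = 2.235·0.369/1.38×10^-6 = 5.98×10^5 → turbulent
ε/D = 1.2/369 = 0.00325
Swamee-Jain: f = 0.02708
h_f = f(L/D)V²/(2g) = 0.02708·(1430/0.369)·2.235²/(2·9.81) = 26.71 m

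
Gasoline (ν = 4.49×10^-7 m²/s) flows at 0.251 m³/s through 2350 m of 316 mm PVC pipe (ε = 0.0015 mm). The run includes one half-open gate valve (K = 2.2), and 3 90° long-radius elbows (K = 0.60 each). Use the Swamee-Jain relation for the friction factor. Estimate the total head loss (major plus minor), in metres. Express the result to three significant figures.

H_L ≈ 42.3 m

V = 4Q/(πD²) = 3.200 m/s; V²/2g = 0.5221 m
Re = 2.25×10^6, ε/D = 4.75×10^-6 → f = 0.01037 (Swamee-Jain)
Major: h_f = f(L/D)·V²/2g = 0.01037·7437·0.5221 = 40.25 m
Minor: ΣK = 4.00; h_m = ΣK·V²/2g = 2.088 m
Total H_L = 40.25 + 2.088 = 42.34 m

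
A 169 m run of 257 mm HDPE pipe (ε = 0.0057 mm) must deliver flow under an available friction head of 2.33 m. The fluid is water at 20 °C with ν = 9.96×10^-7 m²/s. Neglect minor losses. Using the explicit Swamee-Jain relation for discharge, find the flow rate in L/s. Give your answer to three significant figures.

Swamee-Jain (Type II): Q = -0.965·√(gD⁵h_f/L)·ln[ε/(3.7D) + √(3.17ν²L/(gD³h_f))]
√(gD⁵h_f/L) = √(9.81·0.257⁵·2.33/169) = 0.01231
ε/(3.7D) = 5.99×10^-6; √(3.17ν²L/(gD³h_f)) = 3.70×10^-5
Q = -0.965·0.01231·ln(4.300×10^-5) = 0.1195 m³/s
Check: V = 2.30 m/s, Re = 5.94×10^5, f = 0.01308, h_f = 2.33 m ≈ 2.33 m ✓

Q ≈ 119 L/s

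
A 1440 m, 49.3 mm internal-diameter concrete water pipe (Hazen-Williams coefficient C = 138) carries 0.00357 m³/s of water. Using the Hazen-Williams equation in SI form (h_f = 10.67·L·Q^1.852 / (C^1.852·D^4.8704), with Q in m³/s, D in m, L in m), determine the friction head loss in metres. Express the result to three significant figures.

h_f = 10.67·1440·0.00357^1.852 / (138^1.852·0.0493^4.8704) = 114.1 m

h_f ≈ 114 m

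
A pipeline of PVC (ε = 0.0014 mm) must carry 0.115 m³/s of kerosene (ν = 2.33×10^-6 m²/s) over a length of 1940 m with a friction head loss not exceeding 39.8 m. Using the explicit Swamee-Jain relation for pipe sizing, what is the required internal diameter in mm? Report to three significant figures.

Swamee-Jain (Type III): D = 0.66·[ε^1.25·(LQ²/(gh_f))^4.75 + ν·Q^9.4·(L/(gh_f))^5.2]^0.04
LQ²/(gh_f) = 0.06571; L/(gh_f) = 4.969
Term 1 = ε^1.25·(…)^4.75 = 1.17×10^-13; Term 2 = ν·Q^9.4·(…)^5.2 = 1.44×10^-11
D = 0.66·(1.17×10^-13 + 1.44×10^-11)^0.04 = 0.2432 m = 243 mm
Check: V = 2.47 m/s, Re = 2.58×10^5, f = 0.01485, h_f = 37.0 m ≈ 39.8 m ✓

D ≈ 243 mm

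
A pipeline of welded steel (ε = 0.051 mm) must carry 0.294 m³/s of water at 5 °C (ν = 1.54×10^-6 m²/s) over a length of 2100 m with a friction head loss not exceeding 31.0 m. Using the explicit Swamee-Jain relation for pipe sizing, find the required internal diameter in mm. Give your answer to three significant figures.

Swamee-Jain (Type III): D = 0.66·[ε^1.25·(LQ²/(gh_f))^4.75 + ν·Q^9.4·(L/(gh_f))^5.2]^0.04
LQ²/(gh_f) = 0.5969; L/(gh_f) = 6.905
Term 1 = ε^1.25·(…)^4.75 = 3.71×10^-7; Term 2 = ν·Q^9.4·(…)^5.2 = 3.58×10^-7
D = 0.66·(3.71×10^-7 + 3.58×10^-7)^0.04 = 0.3750 m = 375 mm
Check: V = 2.66 m/s, Re = 6.48×10^5, f = 0.01450, h_f = 29.3 m ≈ 31.0 m ✓

D ≈ 375 mm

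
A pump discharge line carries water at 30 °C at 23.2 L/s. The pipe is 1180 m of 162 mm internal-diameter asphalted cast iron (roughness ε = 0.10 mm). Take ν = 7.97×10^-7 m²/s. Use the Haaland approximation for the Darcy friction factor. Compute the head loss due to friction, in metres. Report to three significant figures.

V = 4Q/(πD²) = 4·0.0232/(π·0.162²) = 1.126 m/s
Re = VD/ν = 1.126·0.162/7.97×10^-7 = 2.29×10^5 → turbulent
ε/D = 0.10/162 = 6.17×10^-4
Haaland: f = 0.01904
h_f = f(L/D)V²/(2g) = 0.01904·(1180/0.162)·1.126²/(2·9.81) = 8.957 m

h_f ≈ 8.96 m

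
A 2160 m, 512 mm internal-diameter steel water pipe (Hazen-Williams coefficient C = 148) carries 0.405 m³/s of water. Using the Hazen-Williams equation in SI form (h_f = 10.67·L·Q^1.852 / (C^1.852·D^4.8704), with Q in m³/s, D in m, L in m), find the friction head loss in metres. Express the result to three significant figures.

h_f = 10.67·2160·0.405^1.852 / (148^1.852·0.512^4.8704) = 10.77 m

h_f ≈ 10.8 m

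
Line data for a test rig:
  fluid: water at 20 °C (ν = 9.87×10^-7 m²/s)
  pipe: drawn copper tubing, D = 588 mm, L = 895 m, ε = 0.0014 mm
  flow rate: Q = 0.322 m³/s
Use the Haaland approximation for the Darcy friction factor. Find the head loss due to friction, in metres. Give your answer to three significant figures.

h_f ≈ 1.34 m

V = 4Q/(πD²) = 4·0.322/(π·0.588²) = 1.186 m/s
Re = VD/ν = 1.186·0.588/9.87×10^-7 = 7.06×10^5 → turbulent
ε/D = 0.0014/588 = 2.38×10^-6
Haaland: f = 0.01232
h_f = f(L/D)V²/(2g) = 0.01232·(895/0.588)·1.186²/(2·9.81) = 1.344 m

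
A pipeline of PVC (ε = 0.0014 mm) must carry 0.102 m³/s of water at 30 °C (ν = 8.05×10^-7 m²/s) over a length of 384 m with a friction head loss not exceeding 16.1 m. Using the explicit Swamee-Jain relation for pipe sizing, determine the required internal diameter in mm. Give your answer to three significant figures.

D ≈ 192 mm

Swamee-Jain (Type III): D = 0.66·[ε^1.25·(LQ²/(gh_f))^4.75 + ν·Q^9.4·(L/(gh_f))^5.2]^0.04
LQ²/(gh_f) = 0.02530; L/(gh_f) = 2.431
Term 1 = ε^1.25·(…)^4.75 = 1.25×10^-15; Term 2 = ν·Q^9.4·(…)^5.2 = 3.92×10^-14
D = 0.66·(1.25×10^-15 + 3.92×10^-14)^0.04 = 0.1922 m = 192 mm
Check: V = 3.51 m/s, Re = 8.39×10^5, f = 0.01212, h_f = 15.2 m ≈ 16.1 m ✓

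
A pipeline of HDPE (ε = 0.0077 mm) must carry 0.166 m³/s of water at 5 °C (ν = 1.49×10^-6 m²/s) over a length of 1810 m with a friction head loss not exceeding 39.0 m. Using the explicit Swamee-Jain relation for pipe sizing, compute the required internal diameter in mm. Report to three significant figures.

Swamee-Jain (Type III): D = 0.66·[ε^1.25·(LQ²/(gh_f))^4.75 + ν·Q^9.4·(L/(gh_f))^5.2]^0.04
LQ²/(gh_f) = 0.1304; L/(gh_f) = 4.731
Term 1 = ε^1.25·(…)^4.75 = 2.54×10^-11; Term 2 = ν·Q^9.4·(…)^5.2 = 2.25×10^-10
D = 0.66·(2.54×10^-11 + 2.25×10^-10)^0.04 = 0.2726 m = 273 mm
Check: V = 2.84 m/s, Re = 5.20×10^5, f = 0.01345, h_f = 36.8 m ≈ 39.0 m ✓

D ≈ 273 mm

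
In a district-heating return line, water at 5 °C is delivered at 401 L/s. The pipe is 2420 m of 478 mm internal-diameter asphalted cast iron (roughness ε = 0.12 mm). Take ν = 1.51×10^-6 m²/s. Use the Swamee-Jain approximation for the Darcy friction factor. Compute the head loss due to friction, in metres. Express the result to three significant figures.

V = 4Q/(πD²) = 4·0.401/(π·0.478²) = 2.235 m/s
Re = VD/ν = 2.235·0.478/1.51×10^-6 = 7.07×10^5 → turbulent
ε/D = 0.12/478 = 2.51×10^-4
Swamee-Jain: f = 0.01559
h_f = f(L/D)V²/(2g) = 0.01559·(2420/0.478)·2.235²/(2·9.81) = 20.09 m

h_f ≈ 20.1 m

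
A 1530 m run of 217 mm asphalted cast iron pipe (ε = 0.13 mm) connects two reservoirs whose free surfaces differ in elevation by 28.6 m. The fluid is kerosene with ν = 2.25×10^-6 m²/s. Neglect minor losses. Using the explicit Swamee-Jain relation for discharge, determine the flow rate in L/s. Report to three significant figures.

Swamee-Jain (Type II): Q = -0.965·√(gD⁵h_f/L)·ln[ε/(3.7D) + √(3.17ν²L/(gD³h_f))]
√(gD⁵h_f/L) = √(9.81·0.217⁵·28.6/1530) = 0.009393
ε/(3.7D) = 1.62×10^-4; √(3.17ν²L/(gD³h_f)) = 9.25×10^-5
Q = -0.965·0.009393·ln(2.545×10^-4) = 0.07502 m³/s
Check: V = 2.03 m/s, Re = 1.96×10^5, f = 0.01947, h_f = 28.8 m ≈ 28.6 m ✓

Q ≈ 75.0 L/s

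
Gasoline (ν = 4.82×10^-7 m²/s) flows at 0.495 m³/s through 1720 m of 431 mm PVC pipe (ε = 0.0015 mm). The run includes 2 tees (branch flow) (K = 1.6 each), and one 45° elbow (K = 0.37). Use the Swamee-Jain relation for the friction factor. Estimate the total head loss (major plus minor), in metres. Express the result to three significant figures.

V = 4Q/(πD²) = 3.393 m/s; V²/2g = 0.5867 m
Re = 3.03×10^6, ε/D = 3.48×10^-6 → f = 0.009886 (Swamee-Jain)
Major: h_f = f(L/D)·V²/2g = 0.009886·3991·0.5867 = 23.15 m
Minor: ΣK = 3.57; h_m = ΣK·V²/2g = 2.095 m
Total H_L = 23.15 + 2.095 = 25.24 m

H_L ≈ 25.2 m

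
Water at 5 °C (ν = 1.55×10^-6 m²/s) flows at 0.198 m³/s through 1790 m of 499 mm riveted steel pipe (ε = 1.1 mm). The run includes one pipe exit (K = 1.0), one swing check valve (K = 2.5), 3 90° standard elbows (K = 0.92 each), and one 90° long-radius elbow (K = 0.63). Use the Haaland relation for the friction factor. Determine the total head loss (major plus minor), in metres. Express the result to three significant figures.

H_L ≈ 4.96 m

V = 4Q/(πD²) = 1.012 m/s; V²/2g = 0.05225 m
Re = 3.26×10^5, ε/D = 0.00220 → f = 0.02455 (Haaland)
Major: h_f = f(L/D)·V²/2g = 0.02455·3587·0.05225 = 4.600 m
Minor: ΣK = 6.89; h_m = ΣK·V²/2g = 0.3600 m
Total H_L = 4.600 + 0.3600 = 4.960 m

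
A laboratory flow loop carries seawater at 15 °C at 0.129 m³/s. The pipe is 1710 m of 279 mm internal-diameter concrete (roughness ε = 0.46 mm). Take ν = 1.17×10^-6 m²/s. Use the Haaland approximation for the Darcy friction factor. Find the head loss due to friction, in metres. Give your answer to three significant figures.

h_f ≈ 31.5 m

V = 4Q/(πD²) = 4·0.129/(π·0.279²) = 2.110 m/s
Re = VD/ν = 2.110·0.279/1.17×10^-6 = 5.03×10^5 → turbulent
ε/D = 0.46/279 = 0.00165
Haaland: f = 0.02267
h_f = f(L/D)V²/(2g) = 0.02267·(1710/0.279)·2.110²/(2·9.81) = 31.54 m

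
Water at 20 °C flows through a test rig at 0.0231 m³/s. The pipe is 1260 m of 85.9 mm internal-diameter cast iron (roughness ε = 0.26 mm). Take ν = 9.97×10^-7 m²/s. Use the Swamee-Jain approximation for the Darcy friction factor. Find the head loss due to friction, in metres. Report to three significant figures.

V = 4Q/(πD²) = 4·0.0231/(π·0.0859²) = 3.986 m/s
Re = VD/ν = 3.986·0.0859/9.97×10^-7 = 3.43×10^5 → turbulent
ε/D = 0.26/85.9 = 0.00303
Swamee-Jain: f = 0.02676
h_f = f(L/D)V²/(2g) = 0.02676·(1260/0.0859)·3.986²/(2·9.81) = 317.8 m

h_f ≈ 318 m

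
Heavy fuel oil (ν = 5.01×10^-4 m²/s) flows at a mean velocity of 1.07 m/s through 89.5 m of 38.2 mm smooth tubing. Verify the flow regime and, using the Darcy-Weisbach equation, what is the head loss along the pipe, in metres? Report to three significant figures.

Re = VD/ν = 1.07·0.03820/5.01×10^-4 = 81.6 → laminar (Re < 2300)
f = 64/Re = 0.7845
h_f = f(L/D)V²/(2g) = 0.7845·(89.5/0.03820)·1.07²/(2·9.81) = 107.3 m

h_f ≈ 107 m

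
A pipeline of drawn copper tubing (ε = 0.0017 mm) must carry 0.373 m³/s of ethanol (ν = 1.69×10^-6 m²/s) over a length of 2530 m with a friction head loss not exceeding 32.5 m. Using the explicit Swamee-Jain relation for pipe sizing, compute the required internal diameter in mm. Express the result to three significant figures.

Swamee-Jain (Type III): D = 0.66·[ε^1.25·(LQ²/(gh_f))^4.75 + ν·Q^9.4·(L/(gh_f))^5.2]^0.04
LQ²/(gh_f) = 1.104; L/(gh_f) = 7.935
Term 1 = ε^1.25·(…)^4.75 = 9.82×10^-8; Term 2 = ν·Q^9.4·(…)^5.2 = 7.58×10^-6
D = 0.66·(9.82×10^-8 + 7.58×10^-6)^0.04 = 0.4121 m = 412 mm
Check: V = 2.80 m/s, Re = 6.82×10^5, f = 0.01247, h_f = 30.5 m ≈ 32.5 m ✓

D ≈ 412 mm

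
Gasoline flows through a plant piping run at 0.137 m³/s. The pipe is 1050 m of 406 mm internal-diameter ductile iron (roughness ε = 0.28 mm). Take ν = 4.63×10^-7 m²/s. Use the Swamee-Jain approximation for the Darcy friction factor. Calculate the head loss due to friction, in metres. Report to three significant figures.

h_f ≈ 2.73 m

V = 4Q/(πD²) = 4·0.137/(π·0.406²) = 1.058 m/s
Re = VD/ν = 1.058·0.406/4.63×10^-7 = 9.28×10^5 → turbulent
ε/D = 0.28/406 = 6.90×10^-4
Swamee-Jain: f = 0.01850
h_f = f(L/D)V²/(2g) = 0.01850·(1050/0.406)·1.058²/(2·9.81) = 2.731 m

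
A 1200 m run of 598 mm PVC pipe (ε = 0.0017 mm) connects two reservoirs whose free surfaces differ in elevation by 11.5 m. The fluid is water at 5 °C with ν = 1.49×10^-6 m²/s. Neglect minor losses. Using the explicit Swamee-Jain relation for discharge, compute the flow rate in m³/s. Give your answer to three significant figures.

Swamee-Jain (Type II): Q = -0.965·√(gD⁵h_f/L)·ln[ε/(3.7D) + √(3.17ν²L/(gD³h_f))]
√(gD⁵h_f/L) = √(9.81·0.598⁵·11.5/1200) = 0.08479
ε/(3.7D) = 7.68×10^-7; √(3.17ν²L/(gD³h_f)) = 1.87×10^-5
Q = -0.965·0.08479·ln(1.948×10^-5) = 0.8875 m³/s
Check: V = 3.16 m/s, Re = 1.27×10^6, f = 0.01124, h_f = 11.5 m ≈ 11.5 m ✓

Q ≈ 0.887 m³/s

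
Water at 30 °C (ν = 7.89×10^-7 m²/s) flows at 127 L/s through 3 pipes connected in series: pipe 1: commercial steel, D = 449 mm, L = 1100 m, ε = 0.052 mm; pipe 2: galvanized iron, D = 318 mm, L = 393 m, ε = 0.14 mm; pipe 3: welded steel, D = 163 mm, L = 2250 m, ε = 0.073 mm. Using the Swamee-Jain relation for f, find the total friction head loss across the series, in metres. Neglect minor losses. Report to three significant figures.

H ≈ 442 m

Pipe 1: V = 0.8021 m/s, Re = 4.56×10^5, ε/D = 1.16×10^-4, f = 0.01480, h_1 = f(L/D)V²/2g = 1.189 m
Pipe 2: V = 1.599 m/s, Re = 6.44×10^5, ε/D = 4.40×10^-4, f = 0.01717, h_2 = f(L/D)V²/2g = 2.766 m
Pipe 3: V = 6.086 m/s, Re = 1.26×10^6, ε/D = 4.48×10^-4, f = 0.01682, h_3 = f(L/D)V²/2g = 438.4 m
Series → Q common, losses add: H = Σh = 442.3 m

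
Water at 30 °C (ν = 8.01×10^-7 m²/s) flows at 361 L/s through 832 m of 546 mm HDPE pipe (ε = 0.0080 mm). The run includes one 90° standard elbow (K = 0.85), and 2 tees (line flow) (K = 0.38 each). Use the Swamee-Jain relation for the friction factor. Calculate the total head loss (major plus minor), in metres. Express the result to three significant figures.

H_L ≈ 2.39 m

V = 4Q/(πD²) = 1.542 m/s; V²/2g = 0.1212 m
Re = 1.05×10^6, ε/D = 1.47×10^-5 → f = 0.01188 (Swamee-Jain)
Major: h_f = f(L/D)·V²/2g = 0.01188·1524·0.1212 = 2.193 m
Minor: ΣK = 1.61; h_m = ΣK·V²/2g = 0.1951 m
Total H_L = 2.193 + 0.1951 = 2.388 m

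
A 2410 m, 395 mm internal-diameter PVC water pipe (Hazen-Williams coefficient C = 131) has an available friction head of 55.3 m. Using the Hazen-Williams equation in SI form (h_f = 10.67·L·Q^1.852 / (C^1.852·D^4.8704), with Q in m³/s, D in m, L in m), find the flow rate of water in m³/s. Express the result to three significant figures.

Q ≈ 0.413 m³/s

Rearranging: Q = [h_f·C^1.852·D^4.8704 / (10.67·L)]^(1/1.852)
Q = [55.3·131^1.852·0.395^4.8704 / (10.67·2410)]^0.540 = 0.4131 m³/s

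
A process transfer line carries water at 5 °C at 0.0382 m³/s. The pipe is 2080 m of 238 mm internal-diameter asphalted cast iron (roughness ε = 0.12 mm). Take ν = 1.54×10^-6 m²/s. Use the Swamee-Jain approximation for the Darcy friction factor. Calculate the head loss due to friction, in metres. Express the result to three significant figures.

V = 4Q/(πD²) = 4·0.0382/(π·0.238²) = 0.8587 m/s
Re = VD/ν = 0.8587·0.238/1.54×10^-6 = 1.33×10^5 → turbulent
ε/D = 0.12/238 = 5.04×10^-4
Swamee-Jain: f = 0.01975
h_f = f(L/D)V²/(2g) = 0.01975·(2080/0.238)·0.8587²/(2·9.81) = 6.487 m

h_f ≈ 6.49 m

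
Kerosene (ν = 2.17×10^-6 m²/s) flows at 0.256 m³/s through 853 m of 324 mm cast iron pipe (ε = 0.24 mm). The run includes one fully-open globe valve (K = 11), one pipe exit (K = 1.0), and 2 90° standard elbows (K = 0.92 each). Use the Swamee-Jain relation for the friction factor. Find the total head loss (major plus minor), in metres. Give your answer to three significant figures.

H_L ≈ 31.6 m

V = 4Q/(πD²) = 3.105 m/s; V²/2g = 0.4914 m
Re = 4.64×10^5, ε/D = 7.41×10^-4 → f = 0.01919 (Swamee-Jain)
Major: h_f = f(L/D)·V²/2g = 0.01919·2633·0.4914 = 24.83 m
Minor: ΣK = 13.8; h_m = ΣK·V²/2g = 6.801 m
Total H_L = 24.83 + 6.801 = 31.63 m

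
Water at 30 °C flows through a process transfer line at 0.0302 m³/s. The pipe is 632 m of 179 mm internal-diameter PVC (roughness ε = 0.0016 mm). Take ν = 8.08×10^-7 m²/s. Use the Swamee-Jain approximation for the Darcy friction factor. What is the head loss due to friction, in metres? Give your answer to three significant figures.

h_f ≈ 3.84 m

V = 4Q/(πD²) = 4·0.0302/(π·0.179²) = 1.200 m/s
Re = VD/ν = 1.200·0.179/8.08×10^-7 = 2.66×10^5 → turbulent
ε/D = 0.0016/179 = 8.94×10^-6
Swamee-Jain: f = 0.01480
h_f = f(L/D)V²/(2g) = 0.01480·(632/0.179)·1.200²/(2·9.81) = 3.837 m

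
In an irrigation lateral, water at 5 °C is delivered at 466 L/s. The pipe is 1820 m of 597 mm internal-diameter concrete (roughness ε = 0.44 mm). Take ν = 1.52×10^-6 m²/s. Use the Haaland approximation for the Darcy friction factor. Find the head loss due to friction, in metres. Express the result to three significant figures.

V = 4Q/(πD²) = 4·0.466/(π·0.597²) = 1.665 m/s
Re = VD/ν = 1.665·0.597/1.52×10^-6 = 6.54×10^5 → turbulent
ε/D = 0.44/597 = 7.37×10^-4
Haaland: f = 0.01879
h_f = f(L/D)V²/(2g) = 0.01879·(1820/0.597)·1.665²/(2·9.81) = 8.092 m

h_f ≈ 8.09 m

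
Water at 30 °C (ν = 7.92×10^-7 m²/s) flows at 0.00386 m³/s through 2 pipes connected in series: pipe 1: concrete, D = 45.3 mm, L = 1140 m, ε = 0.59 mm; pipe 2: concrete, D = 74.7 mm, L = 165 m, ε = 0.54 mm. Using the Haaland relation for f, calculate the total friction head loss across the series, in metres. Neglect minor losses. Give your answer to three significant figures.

H ≈ 312 m

Pipe 1: V = 2.395 m/s, Re = 1.37×10^5, ε/D = 0.0130, f = 0.04197, h_1 = f(L/D)V²/2g = 308.8 m
Pipe 2: V = 0.8808 m/s, Re = 8.31×10^4, ε/D = 0.00723, f = 0.03494, h_2 = f(L/D)V²/2g = 3.052 m
Series → Q common, losses add: H = Σh = 311.8 m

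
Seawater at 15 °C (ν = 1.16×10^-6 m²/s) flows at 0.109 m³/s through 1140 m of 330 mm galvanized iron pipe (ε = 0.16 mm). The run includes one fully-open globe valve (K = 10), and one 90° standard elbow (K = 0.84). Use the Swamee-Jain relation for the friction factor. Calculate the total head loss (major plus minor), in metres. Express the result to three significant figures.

V = 4Q/(πD²) = 1.274 m/s; V²/2g = 0.08278 m
Re = 3.63×10^5, ε/D = 4.85×10^-4 → f = 0.01801 (Swamee-Jain)
Major: h_f = f(L/D)·V²/2g = 0.01801·3455·0.08278 = 5.150 m
Minor: ΣK = 10.8; h_m = ΣK·V²/2g = 0.8973 m
Total H_L = 5.150 + 0.8973 = 6.047 m

H_L ≈ 6.05 m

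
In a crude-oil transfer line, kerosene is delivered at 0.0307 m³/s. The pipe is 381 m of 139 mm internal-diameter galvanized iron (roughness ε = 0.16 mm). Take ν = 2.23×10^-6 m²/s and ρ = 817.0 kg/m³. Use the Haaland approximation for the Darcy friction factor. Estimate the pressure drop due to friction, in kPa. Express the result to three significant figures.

Δp ≈ 101 kPa

V = 4Q/(πD²) = 4·0.0307/(π·0.139²) = 2.023 m/s
Re = VD/ν = 2.023·0.139/2.23×10^-6 = 1.26×10^5 → turbulent
ε/D = 0.16/139 = 0.00115
Haaland: f = 0.02209
h_f = f(L/D)V²/(2g) = 0.02209·(381/0.139)·2.023²/(2·9.81) = 12.63 m
Δp = ρg·h_f = 817.0·9.81·12.63 = 101.2 kPa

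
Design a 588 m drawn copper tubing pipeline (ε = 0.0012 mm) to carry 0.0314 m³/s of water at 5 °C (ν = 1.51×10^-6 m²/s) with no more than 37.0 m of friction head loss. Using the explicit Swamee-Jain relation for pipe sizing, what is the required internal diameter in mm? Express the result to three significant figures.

D ≈ 116 mm

Swamee-Jain (Type III): D = 0.66·[ε^1.25·(LQ²/(gh_f))^4.75 + ν·Q^9.4·(L/(gh_f))^5.2]^0.04
LQ²/(gh_f) = 0.001597; L/(gh_f) = 1.620
Term 1 = ε^1.25·(…)^4.75 = 2.07×10^-21; Term 2 = ν·Q^9.4·(…)^5.2 = 1.38×10^-19
D = 0.66·(2.07×10^-21 + 1.38×10^-19)^0.04 = 0.1162 m = 116 mm
Check: V = 2.96 m/s, Re = 2.28×10^5, f = 0.01525, h_f = 34.4 m ≈ 37.0 m ✓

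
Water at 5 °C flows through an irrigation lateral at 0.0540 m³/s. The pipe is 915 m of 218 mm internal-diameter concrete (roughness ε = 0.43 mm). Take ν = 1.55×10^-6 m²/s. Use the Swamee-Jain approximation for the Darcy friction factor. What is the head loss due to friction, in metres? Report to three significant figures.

V = 4Q/(πD²) = 4·0.0540/(π·0.218²) = 1.447 m/s
Re = VD/ν = 1.447·0.218/1.55×10^-6 = 2.03×10^5 → turbulent
ε/D = 0.43/218 = 0.00197
Swamee-Jain: f = 0.02439
h_f = f(L/D)V²/(2g) = 0.02439·(915/0.218)·1.447²/(2·9.81) = 10.92 m

h_f ≈ 10.9 m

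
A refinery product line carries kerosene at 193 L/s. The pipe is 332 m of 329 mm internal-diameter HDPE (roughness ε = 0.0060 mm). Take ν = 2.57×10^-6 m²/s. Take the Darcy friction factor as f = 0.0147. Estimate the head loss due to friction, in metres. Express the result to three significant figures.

V = 4Q/(πD²) = 4·0.193/(π·0.329²) = 2.270 m/s
h_f = f(L/D)V²/(2g) = 0.01470·(332/0.329)·2.270²/(2·9.81) = 3.897 m

h_f ≈ 3.90 m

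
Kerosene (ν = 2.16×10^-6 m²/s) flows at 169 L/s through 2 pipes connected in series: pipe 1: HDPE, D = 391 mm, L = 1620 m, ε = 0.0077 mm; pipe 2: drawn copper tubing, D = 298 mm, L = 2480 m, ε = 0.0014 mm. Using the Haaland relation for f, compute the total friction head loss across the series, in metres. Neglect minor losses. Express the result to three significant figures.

Pipe 1: V = 1.407 m/s, Re = 2.55×10^5, ε/D = 1.97×10^-5, f = 0.01494, h_1 = f(L/D)V²/2g = 6.249 m
Pipe 2: V = 2.423 m/s, Re = 3.34×10^5, ε/D = 4.70×10^-6, f = 0.01410, h_2 = f(L/D)V²/2g = 35.10 m
Series → Q common, losses add: H = Σh = 41.35 m

H ≈ 41.4 m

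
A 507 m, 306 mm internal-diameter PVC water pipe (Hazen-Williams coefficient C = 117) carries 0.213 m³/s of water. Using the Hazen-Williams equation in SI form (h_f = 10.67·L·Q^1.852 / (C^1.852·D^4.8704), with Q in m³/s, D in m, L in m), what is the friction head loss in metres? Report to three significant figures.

h_f = 10.67·507·0.213^1.852 / (117^1.852·0.306^4.8704) = 14.58 m

h_f ≈ 14.6 m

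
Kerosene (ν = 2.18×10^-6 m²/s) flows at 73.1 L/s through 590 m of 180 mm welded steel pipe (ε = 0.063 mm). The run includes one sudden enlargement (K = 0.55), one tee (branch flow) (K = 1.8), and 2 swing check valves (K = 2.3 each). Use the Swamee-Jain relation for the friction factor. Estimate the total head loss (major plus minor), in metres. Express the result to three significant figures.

H_L ≈ 27.4 m

V = 4Q/(πD²) = 2.873 m/s; V²/2g = 0.4206 m
Re = 2.37×10^5, ε/D = 3.50×10^-4 → f = 0.01778 (Swamee-Jain)
Major: h_f = f(L/D)·V²/2g = 0.01778·3278·0.4206 = 24.52 m
Minor: ΣK = 6.95; h_m = ΣK·V²/2g = 2.923 m
Total H_L = 24.52 + 2.923 = 27.44 m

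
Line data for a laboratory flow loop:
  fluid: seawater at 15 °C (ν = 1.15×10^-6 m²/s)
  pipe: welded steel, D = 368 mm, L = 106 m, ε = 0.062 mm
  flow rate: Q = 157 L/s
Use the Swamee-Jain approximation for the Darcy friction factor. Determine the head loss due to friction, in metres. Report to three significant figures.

h_f ≈ 0.489 m

V = 4Q/(πD²) = 4·0.157/(π·0.368²) = 1.476 m/s
Re = VD/ν = 1.476·0.368/1.15×10^-6 = 4.72×10^5 → turbulent
ε/D = 0.062/368 = 1.68×10^-4
Swamee-Jain: f = 0.01529
h_f = f(L/D)V²/(2g) = 0.01529·(106/0.368)·1.476²/(2·9.81) = 0.4891 m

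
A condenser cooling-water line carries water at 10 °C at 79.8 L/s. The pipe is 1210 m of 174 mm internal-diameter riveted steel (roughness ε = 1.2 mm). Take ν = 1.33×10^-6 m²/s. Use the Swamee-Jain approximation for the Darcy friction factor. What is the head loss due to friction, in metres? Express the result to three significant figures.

h_f ≈ 135 m

V = 4Q/(πD²) = 4·0.0798/(π·0.174²) = 3.356 m/s
Re = VD/ν = 3.356·0.174/1.33×10^-6 = 4.39×10^5 → turbulent
ε/D = 1.2/174 = 0.00690
Swamee-Jain: f = 0.03383
h_f = f(L/D)V²/(2g) = 0.03383·(1210/0.174)·3.356²/(2·9.81) = 135.0 m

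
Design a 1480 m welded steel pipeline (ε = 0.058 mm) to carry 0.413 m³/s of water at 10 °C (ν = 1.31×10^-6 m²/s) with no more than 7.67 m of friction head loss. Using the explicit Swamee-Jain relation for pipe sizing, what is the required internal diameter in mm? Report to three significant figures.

D ≈ 525 mm

Swamee-Jain (Type III): D = 0.66·[ε^1.25·(LQ²/(gh_f))^4.75 + ν·Q^9.4·(L/(gh_f))^5.2]^0.04
LQ²/(gh_f) = 3.355; L/(gh_f) = 19.67
Term 1 = ε^1.25·(…)^4.75 = 0.00159; Term 2 = ν·Q^9.4·(…)^5.2 = 0.00172
D = 0.66·(0.00159 + 0.00172)^0.04 = 0.5252 m = 525 mm
Check: V = 1.91 m/s, Re = 7.64×10^5, f = 0.01398, h_f = 7.29 m ≈ 7.67 m ✓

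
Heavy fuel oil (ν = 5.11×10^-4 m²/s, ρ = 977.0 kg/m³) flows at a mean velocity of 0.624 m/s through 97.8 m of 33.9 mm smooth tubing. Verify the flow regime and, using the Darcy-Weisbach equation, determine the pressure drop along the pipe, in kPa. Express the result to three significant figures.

Re = VD/ν = 0.624·0.03390/5.11×10^-4 = 41.4 → laminar (Re < 2300)
f = 64/Re = 1.546
h_f = f(L/D)V²/(2g) = 1.546·(97.8/0.03390)·0.624²/(2·9.81) = 88.52 m
Δp = ρg·h_f = 977.0·9.81·88.52 = 848.4 kPa

Δp ≈ 848 kPa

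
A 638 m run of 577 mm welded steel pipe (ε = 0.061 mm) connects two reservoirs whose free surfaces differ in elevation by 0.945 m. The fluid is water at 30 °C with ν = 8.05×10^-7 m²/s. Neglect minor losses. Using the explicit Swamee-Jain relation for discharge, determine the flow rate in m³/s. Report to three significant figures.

Swamee-Jain (Type II): Q = -0.965·√(gD⁵h_f/L)·ln[ε/(3.7D) + √(3.17ν²L/(gD³h_f))]
√(gD⁵h_f/L) = √(9.81·0.577⁵·0.945/638) = 0.03048
ε/(3.7D) = 2.86×10^-5; √(3.17ν²L/(gD³h_f)) = 2.71×10^-5
Q = -0.965·0.03048·ln(5.570×10^-5) = 0.2882 m³/s
Check: V = 1.10 m/s, Re = 7.90×10^5, f = 0.01387, h_f = 0.949 m ≈ 0.945 m ✓

Q ≈ 0.288 m³/s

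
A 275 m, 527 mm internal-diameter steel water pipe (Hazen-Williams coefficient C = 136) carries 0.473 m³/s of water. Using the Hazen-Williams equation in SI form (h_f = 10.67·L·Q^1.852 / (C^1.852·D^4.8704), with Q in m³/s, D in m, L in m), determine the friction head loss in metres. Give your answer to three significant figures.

h_f = 10.67·275·0.473^1.852 / (136^1.852·0.527^4.8704) = 1.857 m

h_f ≈ 1.86 m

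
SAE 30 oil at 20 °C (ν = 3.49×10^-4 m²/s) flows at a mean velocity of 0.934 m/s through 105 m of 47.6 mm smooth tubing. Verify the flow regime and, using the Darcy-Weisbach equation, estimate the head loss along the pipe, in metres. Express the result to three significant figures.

h_f ≈ 49.3 m

Re = VD/ν = 0.934·0.04760/3.49×10^-4 = 127 → laminar (Re < 2300)
f = 64/Re = 0.5024
h_f = f(L/D)V²/(2g) = 0.5024·(105/0.04760)·0.934²/(2·9.81) = 49.28 m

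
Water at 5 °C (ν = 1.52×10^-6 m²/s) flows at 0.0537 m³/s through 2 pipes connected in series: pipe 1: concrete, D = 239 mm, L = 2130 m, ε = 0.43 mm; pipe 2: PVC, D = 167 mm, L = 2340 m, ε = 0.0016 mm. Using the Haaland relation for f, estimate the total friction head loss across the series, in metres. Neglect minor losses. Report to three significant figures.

H ≈ 78.6 m

Pipe 1: V = 1.197 m/s, Re = 1.88×10^5, ε/D = 0.00180, f = 0.02371, h_1 = f(L/D)V²/2g = 15.43 m
Pipe 2: V = 2.452 m/s, Re = 2.69×10^5, ε/D = 9.58×10^-6, f = 0.01471, h_2 = f(L/D)V²/2g = 63.13 m
Series → Q common, losses add: H = Σh = 78.56 m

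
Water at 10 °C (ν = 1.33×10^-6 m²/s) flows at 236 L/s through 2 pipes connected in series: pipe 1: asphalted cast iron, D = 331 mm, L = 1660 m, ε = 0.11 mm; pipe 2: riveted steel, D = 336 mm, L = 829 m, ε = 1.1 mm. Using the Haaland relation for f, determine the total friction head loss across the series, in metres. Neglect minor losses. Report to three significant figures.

Pipe 1: V = 2.743 m/s, Re = 6.83×10^5, ε/D = 3.32×10^-4, f = 0.01614, h_1 = f(L/D)V²/2g = 31.03 m
Pipe 2: V = 2.662 m/s, Re = 6.72×10^5, ε/D = 0.00327, f = 0.02704, h_2 = f(L/D)V²/2g = 24.09 m
Series → Q common, losses add: H = Σh = 55.12 m

H ≈ 55.1 m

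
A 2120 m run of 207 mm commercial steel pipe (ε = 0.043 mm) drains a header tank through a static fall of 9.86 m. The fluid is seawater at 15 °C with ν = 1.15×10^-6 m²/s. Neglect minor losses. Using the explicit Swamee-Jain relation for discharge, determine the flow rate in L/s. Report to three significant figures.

Q ≈ 35.2 L/s

Swamee-Jain (Type II): Q = -0.965·√(gD⁵h_f/L)·ln[ε/(3.7D) + √(3.17ν²L/(gD³h_f))]
√(gD⁵h_f/L) = √(9.81·0.207⁵·9.86/2120) = 0.004164
ε/(3.7D) = 5.61×10^-5; √(3.17ν²L/(gD³h_f)) = 1.02×10^-4
Q = -0.965·0.004164·ln(1.579×10^-4) = 0.03518 m³/s
Check: V = 1.05 m/s, Re = 1.88×10^5, f = 0.01732, h_f = 9.88 m ≈ 9.86 m ✓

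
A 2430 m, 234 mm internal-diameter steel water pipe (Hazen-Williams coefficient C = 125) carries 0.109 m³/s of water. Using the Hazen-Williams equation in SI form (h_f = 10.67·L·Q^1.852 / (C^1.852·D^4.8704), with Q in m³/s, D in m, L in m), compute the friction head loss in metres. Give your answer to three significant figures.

h_f = 10.67·2430·0.109^1.852 / (125^1.852·0.234^4.8704) = 66.04 m

h_f ≈ 66.0 m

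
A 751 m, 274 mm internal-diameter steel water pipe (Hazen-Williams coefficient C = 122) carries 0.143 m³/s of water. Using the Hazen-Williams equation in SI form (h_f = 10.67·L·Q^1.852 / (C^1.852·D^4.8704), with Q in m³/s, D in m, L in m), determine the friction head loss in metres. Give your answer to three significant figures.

h_f ≈ 16.4 m

h_f = 10.67·751·0.143^1.852 / (122^1.852·0.274^4.8704) = 16.37 m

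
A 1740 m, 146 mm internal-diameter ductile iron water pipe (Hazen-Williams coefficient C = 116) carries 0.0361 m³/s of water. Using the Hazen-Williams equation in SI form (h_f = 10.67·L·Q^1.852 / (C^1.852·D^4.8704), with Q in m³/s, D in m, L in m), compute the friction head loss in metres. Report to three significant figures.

h_f ≈ 69.8 m

h_f = 10.67·1740·0.0361^1.852 / (116^1.852·0.146^4.8704) = 69.79 m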